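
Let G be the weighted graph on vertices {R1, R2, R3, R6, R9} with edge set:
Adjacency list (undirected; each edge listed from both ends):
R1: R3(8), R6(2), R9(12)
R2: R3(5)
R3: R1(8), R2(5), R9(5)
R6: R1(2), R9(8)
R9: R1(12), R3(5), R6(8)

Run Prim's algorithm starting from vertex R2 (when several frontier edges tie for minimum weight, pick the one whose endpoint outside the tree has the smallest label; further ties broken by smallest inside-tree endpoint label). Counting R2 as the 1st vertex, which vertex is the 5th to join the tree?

Prim's algorithm from R2:
Step 1: frontier [R2—R3 5] → take R2—R3 (5); add R3.
Step 2: frontier [R3—R9 5, R1—R3 8] → take R3—R9 (5); add R9.
Step 3: frontier [R1—R3 8, R6—R9 8, R1—R9 12] → take R1—R3 (8); add R1.
Step 4: frontier [R1—R6 2, R6—R9 8] → take R1—R6 (2); add R6.
Vertex order: R2, R3, R9, R1, R6. The 5th vertex is R6.

R6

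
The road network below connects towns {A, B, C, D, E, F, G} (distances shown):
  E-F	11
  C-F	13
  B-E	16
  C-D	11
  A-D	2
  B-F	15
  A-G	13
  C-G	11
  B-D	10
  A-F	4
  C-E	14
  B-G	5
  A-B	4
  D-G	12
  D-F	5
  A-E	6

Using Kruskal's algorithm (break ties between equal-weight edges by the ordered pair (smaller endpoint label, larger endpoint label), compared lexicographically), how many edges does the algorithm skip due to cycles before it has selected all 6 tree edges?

Sort edges by weight, then run Kruskal:
A-D (2): add. Components now {A,D} {B} {C} {E} {F} {G}
A-B (4): add. Components now {A,B,D} {C} {E} {F} {G}
A-F (4): add. Components now {A,B,D,F} {C} {E} {G}
B-G (5): add. Components now {A,B,D,F,G} {C} {E}
D-F (5): skip — D and F already connected.
A-E (6): add. Components now {A,B,D,E,F,G} {C}
B-D (10): skip — B and D already connected.
C-D (11): add. Components now {A,B,C,D,E,F,G}
Edges rejected before the tree was complete: 2.

2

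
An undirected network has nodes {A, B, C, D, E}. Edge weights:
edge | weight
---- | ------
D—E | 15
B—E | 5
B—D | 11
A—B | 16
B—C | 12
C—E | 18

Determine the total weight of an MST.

44

Kruskal: consider edges lightest-first.
B—E (5): add. Components now {A} {B,E} {C} {D}
B—D (11): add. Components now {A} {B,D,E} {C}
B—C (12): add. Components now {A} {B,C,D,E}
D—E (15): skip — D and E already connected.
A—B (16): add. Components now {A,B,C,D,E}
MST edges: B—E, B—D, B—C, A—B; total weight 5+11+12+16 = 44.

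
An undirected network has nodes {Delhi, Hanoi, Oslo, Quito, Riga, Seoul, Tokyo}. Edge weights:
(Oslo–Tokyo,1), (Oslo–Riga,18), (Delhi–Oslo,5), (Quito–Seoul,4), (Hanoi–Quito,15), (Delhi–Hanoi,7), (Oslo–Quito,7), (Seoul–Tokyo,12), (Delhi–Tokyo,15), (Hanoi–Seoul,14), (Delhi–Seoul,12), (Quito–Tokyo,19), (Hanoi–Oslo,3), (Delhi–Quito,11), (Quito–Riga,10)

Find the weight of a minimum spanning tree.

Grow the tree from Riga using Prim:
Step 1: cheapest edge leaving the tree is Quito–Riga (10); add Quito.
Step 2: cheapest edge leaving the tree is Quito–Seoul (4); add Seoul.
Step 3: cheapest edge leaving the tree is Oslo–Quito (7); add Oslo.
Step 4: cheapest edge leaving the tree is Oslo–Tokyo (1); add Tokyo.
Step 5: cheapest edge leaving the tree is Hanoi–Oslo (3); add Hanoi.
Step 6: cheapest edge leaving the tree is Delhi–Oslo (5); add Delhi.
MST edges: Quito–Riga, Quito–Seoul, Oslo–Quito, Oslo–Tokyo, Hanoi–Oslo, Delhi–Oslo; total weight 10+4+7+1+3+5 = 30.

30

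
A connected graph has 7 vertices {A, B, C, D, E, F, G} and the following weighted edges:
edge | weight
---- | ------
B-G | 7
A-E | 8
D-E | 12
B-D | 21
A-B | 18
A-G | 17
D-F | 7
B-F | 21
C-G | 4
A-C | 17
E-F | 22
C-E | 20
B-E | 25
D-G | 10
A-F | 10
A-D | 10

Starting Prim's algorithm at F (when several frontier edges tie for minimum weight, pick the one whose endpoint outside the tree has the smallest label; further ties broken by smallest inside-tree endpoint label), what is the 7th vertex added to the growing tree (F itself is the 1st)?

Prim, starting at F.
Step 1: cheapest edge leaving the tree is D-F (7); add D.
Step 2: cheapest edge leaving the tree is A-D (10); add A.
Step 3: cheapest edge leaving the tree is A-E (8); add E.
Step 4: cheapest edge leaving the tree is D-G (10); add G.
Step 5: cheapest edge leaving the tree is C-G (4); add C.
Step 6: cheapest edge leaving the tree is B-G (7); add B.
Vertex order: F, D, A, E, G, C, B. The 7th vertex is B.

B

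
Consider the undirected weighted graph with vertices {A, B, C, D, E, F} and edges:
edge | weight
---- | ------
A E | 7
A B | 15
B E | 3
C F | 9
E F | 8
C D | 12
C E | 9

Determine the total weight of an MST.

Prim, starting at D.
Step 1: frontier [C D 12] → take C D (12); add C.
Step 2: frontier [C E 9, C F 9] → take C E (9); add E.
Step 3: frontier [C F 9, B E 3, A E 7, E F 8] → take B E (3); add B.
Step 4: frontier [A B 15, C F 9, A E 7, E F 8] → take A E (7); add A.
Step 5: frontier [C F 9, E F 8] → take E F (8); add F.
MST edges: C D, C E, B E, A E, E F; total weight 12+9+3+7+8 = 39.

39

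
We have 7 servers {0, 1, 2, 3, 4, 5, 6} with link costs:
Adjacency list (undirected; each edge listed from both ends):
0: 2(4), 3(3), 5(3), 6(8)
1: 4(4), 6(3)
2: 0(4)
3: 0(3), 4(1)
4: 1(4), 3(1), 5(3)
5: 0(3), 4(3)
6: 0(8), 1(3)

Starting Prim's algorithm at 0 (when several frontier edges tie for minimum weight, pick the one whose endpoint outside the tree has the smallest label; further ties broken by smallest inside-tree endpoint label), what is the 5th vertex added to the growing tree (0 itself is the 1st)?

1

Prim's algorithm from 0:
Step 1: cheapest edge leaving the tree is 0–3 (3); add 3.
Step 2: cheapest edge leaving the tree is 3–4 (1); add 4.
Step 3: cheapest edge leaving the tree is 0–5 (3); add 5.
Step 4: cheapest edge leaving the tree is 1–4 (4); add 1.
Step 5: cheapest edge leaving the tree is 1–6 (3); add 6.
Step 6: cheapest edge leaving the tree is 0–2 (4); add 2.
Vertex order: 0, 3, 4, 5, 1, 6, 2. The 5th vertex is 1.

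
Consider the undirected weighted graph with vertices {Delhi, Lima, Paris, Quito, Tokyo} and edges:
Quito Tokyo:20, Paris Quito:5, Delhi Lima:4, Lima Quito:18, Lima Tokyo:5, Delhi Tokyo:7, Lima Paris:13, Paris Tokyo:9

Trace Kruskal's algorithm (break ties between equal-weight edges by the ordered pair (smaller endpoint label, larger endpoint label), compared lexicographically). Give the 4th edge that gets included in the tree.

Paris-Tokyo

Sort edges by weight, then run Kruskal:
Delhi Lima (4): add. Components now {Tokyo} {Quito} {Delhi,Lima} {Paris}
Lima Tokyo (5): add. Components now {Delhi,Lima,Tokyo} {Quito} {Paris}
Paris Quito (5): add. Components now {Delhi,Lima,Tokyo} {Paris,Quito}
Delhi Tokyo (7): skip — Tokyo and Delhi already connected.
Paris Tokyo (9): add. Components now {Delhi,Lima,Paris,Quito,Tokyo}
The 4th edge added is Paris Tokyo.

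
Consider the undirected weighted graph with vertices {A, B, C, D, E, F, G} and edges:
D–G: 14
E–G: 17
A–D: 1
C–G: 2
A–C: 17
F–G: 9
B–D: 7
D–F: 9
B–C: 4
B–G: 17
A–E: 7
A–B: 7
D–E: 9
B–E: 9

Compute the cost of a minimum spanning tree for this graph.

Sort edges by weight, then run Kruskal:
A–D (1): add — endpoints in different components.
C–G (2): add — endpoints in different components.
B–C (4): add — endpoints in different components.
A–B (7): add — endpoints in different components.
A–E (7): add — endpoints in different components.
B–D (7): skip — B and D already connected.
B–E (9): skip — B and E already connected.
D–E (9): skip — D and E already connected.
D–F (9): add — endpoints in different components.
MST edges: A–D, C–G, B–C, A–B, A–E, D–F; total weight 1+2+4+7+7+9 = 30.

30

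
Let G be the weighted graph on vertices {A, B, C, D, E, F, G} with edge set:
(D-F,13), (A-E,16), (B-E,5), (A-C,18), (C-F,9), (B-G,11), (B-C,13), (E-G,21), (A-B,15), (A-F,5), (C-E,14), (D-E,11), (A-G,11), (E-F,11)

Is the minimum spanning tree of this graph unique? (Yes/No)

No

Sort edges by weight, then run Kruskal:
A-F (5): add — endpoints in different components.
B-E (5): add — endpoints in different components.
C-F (9): add — endpoints in different components.
A-G (11): add — endpoints in different components.
B-G (11): add — endpoints in different components.
D-E (11): add — endpoints in different components.
Non-tree edge E-F has weight 11, equal to the heaviest edge on its tree cycle — swapping gives another MST of the same weight. Not unique.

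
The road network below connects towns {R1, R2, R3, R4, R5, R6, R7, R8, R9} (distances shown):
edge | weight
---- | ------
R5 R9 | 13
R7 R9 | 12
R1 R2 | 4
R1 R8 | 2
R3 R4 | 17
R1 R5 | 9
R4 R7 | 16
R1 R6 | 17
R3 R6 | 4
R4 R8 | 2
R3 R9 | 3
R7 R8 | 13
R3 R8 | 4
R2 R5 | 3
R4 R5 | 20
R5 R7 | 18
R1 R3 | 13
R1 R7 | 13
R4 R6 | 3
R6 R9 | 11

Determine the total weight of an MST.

33

Sort edges by weight, then run Kruskal:
R1 R8 (2): add — endpoints in different components.
R4 R8 (2): add — endpoints in different components.
R2 R5 (3): add — endpoints in different components.
R3 R9 (3): add — endpoints in different components.
R4 R6 (3): add — endpoints in different components.
R1 R2 (4): add — endpoints in different components.
R3 R6 (4): add — endpoints in different components.
R3 R8 (4): skip — R3 and R8 already connected.
R1 R5 (9): skip — R1 and R5 already connected.
R6 R9 (11): skip — R9 and R6 already connected.
R7 R9 (12): add — endpoints in different components.
MST edges: R1 R8, R4 R8, R2 R5, R3 R9, R4 R6, R1 R2, R3 R6, R7 R9; total weight 2+2+3+3+3+4+4+12 = 33.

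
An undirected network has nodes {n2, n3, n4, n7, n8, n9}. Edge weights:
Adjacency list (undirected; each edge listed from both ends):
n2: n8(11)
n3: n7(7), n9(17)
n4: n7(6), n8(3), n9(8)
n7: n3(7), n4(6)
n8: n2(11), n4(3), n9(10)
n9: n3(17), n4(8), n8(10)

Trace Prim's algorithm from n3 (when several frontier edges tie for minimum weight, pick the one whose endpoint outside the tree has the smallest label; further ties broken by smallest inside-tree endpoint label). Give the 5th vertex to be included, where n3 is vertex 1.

Prim's algorithm from n3:
Step 1: frontier [n3–n7 7, n3–n9 17] → take n3–n7 (7); add n7.
Step 2: frontier [n3–n9 17, n4–n7 6] → take n4–n7 (6); add n4.
Step 3: frontier [n3–n9 17, n4–n8 3, n4–n9 8] → take n4–n8 (3); add n8.
Step 4: frontier [n3–n9 17, n4–n9 8, n8–n9 10, n2–n8 11] → take n4–n9 (8); add n9.
Step 5: frontier [n2–n8 11] → take n2–n8 (11); add n2.
Vertex order: n3, n7, n4, n8, n9, n2. The 5th vertex is n9.

n9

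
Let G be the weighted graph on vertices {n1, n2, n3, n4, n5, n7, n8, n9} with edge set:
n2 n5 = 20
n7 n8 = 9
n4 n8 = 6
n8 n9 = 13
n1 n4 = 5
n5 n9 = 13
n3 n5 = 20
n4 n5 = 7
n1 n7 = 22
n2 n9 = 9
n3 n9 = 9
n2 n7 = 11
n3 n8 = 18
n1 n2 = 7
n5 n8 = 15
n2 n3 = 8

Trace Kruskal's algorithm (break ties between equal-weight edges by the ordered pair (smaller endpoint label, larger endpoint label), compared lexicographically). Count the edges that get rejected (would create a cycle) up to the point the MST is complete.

Sort edges by weight, then run Kruskal:
n1 n4 (5): add — endpoints in different components.
n4 n8 (6): add — endpoints in different components.
n1 n2 (7): add — endpoints in different components.
n4 n5 (7): add — endpoints in different components.
n2 n3 (8): add — endpoints in different components.
n2 n9 (9): add — endpoints in different components.
n3 n9 (9): skip — n9 and n3 already connected.
n7 n8 (9): add — endpoints in different components.
Edges rejected before the tree was complete: 1.

1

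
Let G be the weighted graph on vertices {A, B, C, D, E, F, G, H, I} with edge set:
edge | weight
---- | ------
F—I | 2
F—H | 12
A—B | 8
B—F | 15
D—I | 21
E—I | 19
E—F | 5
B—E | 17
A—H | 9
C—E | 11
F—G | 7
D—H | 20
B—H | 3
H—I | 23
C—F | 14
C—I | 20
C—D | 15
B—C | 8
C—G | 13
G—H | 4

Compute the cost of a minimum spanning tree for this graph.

52

Kruskal: consider edges lightest-first.
F—I (2): add — endpoints in different components.
B—H (3): add — endpoints in different components.
G—H (4): add — endpoints in different components.
E—F (5): add — endpoints in different components.
F—G (7): add — endpoints in different components.
A—B (8): add — endpoints in different components.
B—C (8): add — endpoints in different components.
A—H (9): skip — A and H already connected.
C—E (11): skip — C and E already connected.
F—H (12): skip — F and H already connected.
C—G (13): skip — C and G already connected.
C—F (14): skip — C and F already connected.
B—F (15): skip — B and F already connected.
C—D (15): add — endpoints in different components.
MST edges: F—I, B—H, G—H, E—F, F—G, A—B, B—C, C—D; total weight 2+3+4+5+7+8+8+15 = 52.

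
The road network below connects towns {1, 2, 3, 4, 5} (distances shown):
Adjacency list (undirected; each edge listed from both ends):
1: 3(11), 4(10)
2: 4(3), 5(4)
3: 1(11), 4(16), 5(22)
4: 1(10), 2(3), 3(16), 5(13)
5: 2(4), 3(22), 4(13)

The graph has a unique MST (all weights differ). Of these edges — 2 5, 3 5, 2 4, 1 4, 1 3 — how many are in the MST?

Kruskal: consider edges lightest-first.
2 4 (3): add. Components now {1} {2,4} {3} {5}
2 5 (4): add. Components now {1} {2,4,5} {3}
1 4 (10): add. Components now {1,2,4,5} {3}
1 3 (11): add. Components now {1,2,3,4,5}
MST edge set: {2 4, 2 5, 1 4, 1 3}.
Of the listed edges, {2 5, 2 4, 1 4, 1 3} are in the MST → 4.

4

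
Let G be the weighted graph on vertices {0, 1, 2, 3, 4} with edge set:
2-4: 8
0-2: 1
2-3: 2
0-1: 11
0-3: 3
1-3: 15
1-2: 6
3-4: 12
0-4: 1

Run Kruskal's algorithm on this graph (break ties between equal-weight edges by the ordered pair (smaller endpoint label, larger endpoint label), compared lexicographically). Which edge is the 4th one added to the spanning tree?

Sort edges by weight, then run Kruskal:
0-2 (1): add — endpoints in different components.
0-4 (1): add — endpoints in different components.
2-3 (2): add — endpoints in different components.
0-3 (3): skip — 0 and 3 already connected.
1-2 (6): add — endpoints in different components.
The 4th edge added is 1-2.

1-2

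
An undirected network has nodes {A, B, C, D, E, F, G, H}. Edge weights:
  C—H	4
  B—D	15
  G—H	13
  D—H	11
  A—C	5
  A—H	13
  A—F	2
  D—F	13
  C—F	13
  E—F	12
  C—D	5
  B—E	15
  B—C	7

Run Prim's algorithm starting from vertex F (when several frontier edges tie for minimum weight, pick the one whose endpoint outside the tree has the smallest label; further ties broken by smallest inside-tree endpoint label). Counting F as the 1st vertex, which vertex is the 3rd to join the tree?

Prim's algorithm from F:
Step 1: cheapest edge leaving the tree is A—F (2); add A.
Step 2: cheapest edge leaving the tree is A—C (5); add C.
Step 3: cheapest edge leaving the tree is C—H (4); add H.
Step 4: cheapest edge leaving the tree is C—D (5); add D.
Step 5: cheapest edge leaving the tree is B—C (7); add B.
Step 6: cheapest edge leaving the tree is E—F (12); add E.
Step 7: cheapest edge leaving the tree is G—H (13); add G.
Vertex order: F, A, C, H, D, B, E, G. The 3rd vertex is C.

C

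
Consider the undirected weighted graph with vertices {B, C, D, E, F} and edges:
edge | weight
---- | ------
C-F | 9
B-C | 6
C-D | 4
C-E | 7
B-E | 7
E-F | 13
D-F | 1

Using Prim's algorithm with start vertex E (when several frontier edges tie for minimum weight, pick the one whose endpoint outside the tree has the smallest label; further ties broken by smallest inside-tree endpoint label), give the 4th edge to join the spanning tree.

D-F

Grow the tree from E using Prim:
Step 1: cheapest edge leaving the tree is B-E (7); add B.
Step 2: cheapest edge leaving the tree is B-C (6); add C.
Step 3: cheapest edge leaving the tree is C-D (4); add D.
Step 4: cheapest edge leaving the tree is D-F (1); add F.
The 4th edge added is D-F.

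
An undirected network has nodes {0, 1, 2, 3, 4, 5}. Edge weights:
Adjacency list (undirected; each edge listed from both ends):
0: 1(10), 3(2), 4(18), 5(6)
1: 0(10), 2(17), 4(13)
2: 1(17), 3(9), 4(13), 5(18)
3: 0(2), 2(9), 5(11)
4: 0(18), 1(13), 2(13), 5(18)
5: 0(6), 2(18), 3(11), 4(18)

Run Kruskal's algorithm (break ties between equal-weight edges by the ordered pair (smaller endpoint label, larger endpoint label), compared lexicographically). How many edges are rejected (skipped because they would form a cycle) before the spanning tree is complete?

1

Sort edges by weight, then run Kruskal:
0-3 (2): add — endpoints in different components.
0-5 (6): add — endpoints in different components.
2-3 (9): add — endpoints in different components.
0-1 (10): add — endpoints in different components.
3-5 (11): skip — 3 and 5 already connected.
1-4 (13): add — endpoints in different components.
Edges rejected before the tree was complete: 1.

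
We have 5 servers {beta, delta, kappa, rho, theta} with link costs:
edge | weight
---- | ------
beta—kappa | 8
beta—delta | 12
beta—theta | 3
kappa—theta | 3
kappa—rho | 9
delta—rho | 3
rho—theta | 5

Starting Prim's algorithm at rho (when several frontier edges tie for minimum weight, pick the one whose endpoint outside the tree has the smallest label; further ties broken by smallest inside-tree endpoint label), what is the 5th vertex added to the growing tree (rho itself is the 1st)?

Grow the tree from rho using Prim:
Step 1: frontier [delta—rho 3, rho—theta 5, kappa—rho 9] → take delta—rho (3); add delta.
Step 2: frontier [beta—delta 12, rho—theta 5, kappa—rho 9] → take rho—theta (5); add theta.
Step 3: frontier [beta—delta 12, kappa—rho 9, beta—theta 3, kappa—theta 3] → take beta—theta (3); add beta.
Step 4: frontier [beta—kappa 8, kappa—rho 9, kappa—theta 3] → take kappa—theta (3); add kappa.
Vertex order: rho, delta, theta, beta, kappa. The 5th vertex is kappa.

kappa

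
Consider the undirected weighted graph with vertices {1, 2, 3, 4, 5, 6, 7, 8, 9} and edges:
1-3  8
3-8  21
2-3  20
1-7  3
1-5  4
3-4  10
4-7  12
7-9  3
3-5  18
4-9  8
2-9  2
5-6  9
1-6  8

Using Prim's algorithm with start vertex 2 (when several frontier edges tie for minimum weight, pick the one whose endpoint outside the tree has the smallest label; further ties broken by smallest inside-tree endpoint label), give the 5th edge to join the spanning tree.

Prim, starting at 2.
Step 1: frontier [2-9 2, 2-3 20] → take 2-9 (2); add 9.
Step 2: frontier [2-3 20, 7-9 3, 4-9 8] → take 7-9 (3); add 7.
Step 3: frontier [2-3 20, 1-7 3, 4-7 12, 4-9 8] → take 1-7 (3); add 1.
Step 4: frontier [1-5 4, 1-3 8, 1-6 8, 2-3 20, 4-7 12, 4-9 8] → take 1-5 (4); add 5.
Step 5: frontier [1-3 8, 1-6 8, 2-3 20, 5-6 9, 3-5 18, 4-7 12, 4-9 8] → take 1-3 (8); add 3.
Step 6: frontier [1-6 8, 3-4 10, 3-8 21, 5-6 9, 4-7 12, 4-9 8] → take 4-9 (8); add 4.
Step 7: frontier [1-6 8, 3-8 21, 5-6 9] → take 1-6 (8); add 6.
Step 8: frontier [3-8 21] → take 3-8 (21); add 8.
The 5th edge added is 1-3.

1-3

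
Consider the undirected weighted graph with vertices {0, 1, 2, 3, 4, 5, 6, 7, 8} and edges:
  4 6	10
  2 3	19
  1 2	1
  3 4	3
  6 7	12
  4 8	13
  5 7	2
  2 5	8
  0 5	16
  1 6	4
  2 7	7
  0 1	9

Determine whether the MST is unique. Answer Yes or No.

Yes

Kruskal's algorithm — process edges by increasing weight (ties by edge label):
1 2 (1): add — endpoints in different components.
5 7 (2): add — endpoints in different components.
3 4 (3): add — endpoints in different components.
1 6 (4): add — endpoints in different components.
2 7 (7): add — endpoints in different components.
2 5 (8): skip — 2 and 5 already connected.
0 1 (9): add — endpoints in different components.
4 6 (10): add — endpoints in different components.
6 7 (12): skip — 6 and 7 already connected.
4 8 (13): add — endpoints in different components.
Every non-tree edge has weight strictly greater than the heaviest edge on the tree path between its endpoints, so the MST is unique.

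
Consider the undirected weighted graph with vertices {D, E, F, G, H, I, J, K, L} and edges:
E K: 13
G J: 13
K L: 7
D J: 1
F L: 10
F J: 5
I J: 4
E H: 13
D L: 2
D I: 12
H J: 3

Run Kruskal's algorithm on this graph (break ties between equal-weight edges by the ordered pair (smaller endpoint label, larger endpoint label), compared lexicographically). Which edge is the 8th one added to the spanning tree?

G-J

Kruskal's algorithm — process edges by increasing weight (ties by edge label):
D J (1): add — endpoints in different components.
D L (2): add — endpoints in different components.
H J (3): add — endpoints in different components.
I J (4): add — endpoints in different components.
F J (5): add — endpoints in different components.
K L (7): add — endpoints in different components.
F L (10): skip — F and L already connected.
D I (12): skip — D and I already connected.
E H (13): add — endpoints in different components.
E K (13): skip — E and K already connected.
G J (13): add — endpoints in different components.
The 8th edge added is G J.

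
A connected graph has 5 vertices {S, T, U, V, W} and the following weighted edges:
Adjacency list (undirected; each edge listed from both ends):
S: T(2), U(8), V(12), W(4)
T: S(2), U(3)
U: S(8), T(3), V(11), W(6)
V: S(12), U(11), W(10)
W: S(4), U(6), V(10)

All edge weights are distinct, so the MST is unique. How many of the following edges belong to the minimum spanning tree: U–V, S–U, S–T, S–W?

Sort edges by weight, then run Kruskal:
S–T (2): add — endpoints in different components.
T–U (3): add — endpoints in different components.
S–W (4): add — endpoints in different components.
U–W (6): skip — U and W already connected.
S–U (8): skip — S and U already connected.
V–W (10): add — endpoints in different components.
MST edge set: {S–T, T–U, S–W, V–W}.
Of the listed edges, {S–T, S–W} are in the MST → 2.

2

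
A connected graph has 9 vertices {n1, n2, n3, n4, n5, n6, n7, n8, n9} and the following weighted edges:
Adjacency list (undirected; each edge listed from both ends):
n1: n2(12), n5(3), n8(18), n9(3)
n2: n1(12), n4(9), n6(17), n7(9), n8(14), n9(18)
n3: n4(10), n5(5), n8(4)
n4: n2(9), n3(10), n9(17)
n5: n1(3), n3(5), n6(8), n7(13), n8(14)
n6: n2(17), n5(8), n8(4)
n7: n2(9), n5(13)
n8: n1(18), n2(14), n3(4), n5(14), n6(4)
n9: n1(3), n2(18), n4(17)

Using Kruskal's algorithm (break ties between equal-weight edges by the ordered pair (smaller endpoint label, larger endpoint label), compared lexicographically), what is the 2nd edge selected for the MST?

Sort edges by weight, then run Kruskal:
n1—n5 (3): add — endpoints in different components.
n1—n9 (3): add — endpoints in different components.
n3—n8 (4): add — endpoints in different components.
n6—n8 (4): add — endpoints in different components.
n3—n5 (5): add — endpoints in different components.
n5—n6 (8): skip — n5 and n6 already connected.
n2—n4 (9): add — endpoints in different components.
n2—n7 (9): add — endpoints in different components.
n3—n4 (10): add — endpoints in different components.
The 2nd edge added is n1—n9.

n1-n9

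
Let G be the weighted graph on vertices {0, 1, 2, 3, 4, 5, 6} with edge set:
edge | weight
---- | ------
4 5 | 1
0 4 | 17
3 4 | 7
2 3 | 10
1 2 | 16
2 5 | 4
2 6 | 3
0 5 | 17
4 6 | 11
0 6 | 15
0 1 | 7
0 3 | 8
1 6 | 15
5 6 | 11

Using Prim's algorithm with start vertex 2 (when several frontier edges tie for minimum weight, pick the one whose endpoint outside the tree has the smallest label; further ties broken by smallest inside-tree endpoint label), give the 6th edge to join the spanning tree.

0-1

Prim, starting at 2.
Step 1: cheapest edge leaving the tree is 2 6 (3); add 6.
Step 2: cheapest edge leaving the tree is 2 5 (4); add 5.
Step 3: cheapest edge leaving the tree is 4 5 (1); add 4.
Step 4: cheapest edge leaving the tree is 3 4 (7); add 3.
Step 5: cheapest edge leaving the tree is 0 3 (8); add 0.
Step 6: cheapest edge leaving the tree is 0 1 (7); add 1.
The 6th edge added is 0 1.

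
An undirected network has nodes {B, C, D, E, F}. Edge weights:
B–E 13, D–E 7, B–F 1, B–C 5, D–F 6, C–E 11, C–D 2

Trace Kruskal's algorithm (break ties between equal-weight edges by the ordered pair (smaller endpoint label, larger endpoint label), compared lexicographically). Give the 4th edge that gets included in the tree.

D-E

Sort edges by weight, then run Kruskal:
B–F (1): add. Components now {B,F} {C} {D} {E}
C–D (2): add. Components now {B,F} {C,D} {E}
B–C (5): add. Components now {B,C,D,F} {E}
D–F (6): skip — D and F already connected.
D–E (7): add. Components now {B,C,D,E,F}
The 4th edge added is D–E.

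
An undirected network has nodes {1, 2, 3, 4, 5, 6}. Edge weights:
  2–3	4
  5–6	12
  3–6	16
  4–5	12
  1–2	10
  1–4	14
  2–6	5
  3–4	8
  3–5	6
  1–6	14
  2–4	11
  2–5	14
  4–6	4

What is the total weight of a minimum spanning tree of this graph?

29

Grow the tree from 1 using Prim:
Step 1: cheapest edge leaving the tree is 1–2 (10); add 2.
Step 2: cheapest edge leaving the tree is 2–3 (4); add 3.
Step 3: cheapest edge leaving the tree is 2–6 (5); add 6.
Step 4: cheapest edge leaving the tree is 4–6 (4); add 4.
Step 5: cheapest edge leaving the tree is 3–5 (6); add 5.
MST edges: 1–2, 2–3, 2–6, 4–6, 3–5; total weight 10+4+5+4+6 = 29.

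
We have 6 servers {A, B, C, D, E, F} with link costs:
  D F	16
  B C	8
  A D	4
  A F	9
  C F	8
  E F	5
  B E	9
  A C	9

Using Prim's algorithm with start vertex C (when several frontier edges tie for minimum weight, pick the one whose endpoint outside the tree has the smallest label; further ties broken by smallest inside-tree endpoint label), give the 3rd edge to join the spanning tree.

Grow the tree from C using Prim:
Step 1: cheapest edge leaving the tree is B C (8); add B.
Step 2: cheapest edge leaving the tree is C F (8); add F.
Step 3: cheapest edge leaving the tree is E F (5); add E.
Step 4: cheapest edge leaving the tree is A C (9); add A.
Step 5: cheapest edge leaving the tree is A D (4); add D.
The 3rd edge added is E F.

E-F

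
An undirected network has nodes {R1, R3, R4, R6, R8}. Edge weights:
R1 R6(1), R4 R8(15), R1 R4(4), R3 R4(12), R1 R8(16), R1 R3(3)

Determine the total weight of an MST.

Prim's algorithm from R8:
Step 1: frontier [R4 R8 15, R1 R8 16] → take R4 R8 (15); add R4.
Step 2: frontier [R1 R4 4, R3 R4 12, R1 R8 16] → take R1 R4 (4); add R1.
Step 3: frontier [R1 R6 1, R1 R3 3, R3 R4 12] → take R1 R6 (1); add R6.
Step 4: frontier [R1 R3 3, R3 R4 12] → take R1 R3 (3); add R3.
MST edges: R4 R8, R1 R4, R1 R6, R1 R3; total weight 15+4+1+3 = 23.

23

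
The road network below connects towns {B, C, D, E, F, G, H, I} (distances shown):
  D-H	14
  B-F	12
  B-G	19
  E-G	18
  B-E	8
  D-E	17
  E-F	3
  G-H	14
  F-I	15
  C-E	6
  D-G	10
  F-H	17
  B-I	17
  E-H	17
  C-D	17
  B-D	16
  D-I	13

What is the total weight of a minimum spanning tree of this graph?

69

Kruskal's algorithm — process edges by increasing weight (ties by edge label):
E-F (3): add — endpoints in different components.
C-E (6): add — endpoints in different components.
B-E (8): add — endpoints in different components.
D-G (10): add — endpoints in different components.
B-F (12): skip — B and F already connected.
D-I (13): add — endpoints in different components.
D-H (14): add — endpoints in different components.
G-H (14): skip — G and H already connected.
F-I (15): add — endpoints in different components.
MST edges: E-F, C-E, B-E, D-G, D-I, D-H, F-I; total weight 3+6+8+10+13+14+15 = 69.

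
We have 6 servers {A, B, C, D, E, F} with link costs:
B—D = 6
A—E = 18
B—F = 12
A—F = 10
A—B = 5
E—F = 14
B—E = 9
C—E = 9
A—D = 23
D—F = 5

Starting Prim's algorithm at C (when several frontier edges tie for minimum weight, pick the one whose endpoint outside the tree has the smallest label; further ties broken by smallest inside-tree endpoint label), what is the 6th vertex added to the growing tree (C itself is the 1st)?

F

Prim, starting at C.
Step 1: frontier [C—E 9] → take C—E (9); add E.
Step 2: frontier [B—E 9, E—F 14, A—E 18] → take B—E (9); add B.
Step 3: frontier [A—B 5, B—D 6, B—F 12, E—F 14, A—E 18] → take A—B (5); add A.
Step 4: frontier [A—F 10, A—D 23, B—D 6, B—F 12, E—F 14] → take B—D (6); add D.
Step 5: frontier [A—F 10, B—F 12, D—F 5, E—F 14] → take D—F (5); add F.
Vertex order: C, E, B, A, D, F. The 6th vertex is F.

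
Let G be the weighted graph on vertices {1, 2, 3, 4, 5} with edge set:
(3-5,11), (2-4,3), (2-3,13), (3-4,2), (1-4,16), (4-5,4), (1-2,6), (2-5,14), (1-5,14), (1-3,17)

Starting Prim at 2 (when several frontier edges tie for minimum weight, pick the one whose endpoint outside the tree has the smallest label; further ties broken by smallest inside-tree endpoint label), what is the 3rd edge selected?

Prim, starting at 2.
Step 1: cheapest edge leaving the tree is 2-4 (3); add 4.
Step 2: cheapest edge leaving the tree is 3-4 (2); add 3.
Step 3: cheapest edge leaving the tree is 4-5 (4); add 5.
Step 4: cheapest edge leaving the tree is 1-2 (6); add 1.
The 3rd edge added is 4-5.

4-5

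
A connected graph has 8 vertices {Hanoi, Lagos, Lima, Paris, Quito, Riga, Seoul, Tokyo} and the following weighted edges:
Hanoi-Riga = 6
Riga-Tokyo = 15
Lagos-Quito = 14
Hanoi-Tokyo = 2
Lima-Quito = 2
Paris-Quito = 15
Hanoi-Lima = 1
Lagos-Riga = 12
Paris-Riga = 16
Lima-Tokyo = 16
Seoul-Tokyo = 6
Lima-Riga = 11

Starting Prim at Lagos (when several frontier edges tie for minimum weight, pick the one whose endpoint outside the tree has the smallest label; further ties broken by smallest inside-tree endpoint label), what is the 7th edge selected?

Paris-Quito

Prim, starting at Lagos.
Step 1: frontier [Lagos-Riga 12, Lagos-Quito 14] → take Lagos-Riga (12); add Riga.
Step 2: frontier [Lagos-Quito 14, Hanoi-Riga 6, Lima-Riga 11, Riga-Tokyo 15, Paris-Riga 16] → take Hanoi-Riga (6); add Hanoi.
Step 3: frontier [Hanoi-Lima 1, Hanoi-Tokyo 2, Lagos-Quito 14, Lima-Riga 11, Riga-Tokyo 15, Paris-Riga 16] → take Hanoi-Lima (1); add Lima.
Step 4: frontier [Hanoi-Tokyo 2, Lagos-Quito 14, Lima-Quito 2, Lima-Tokyo 16, Riga-Tokyo 15, Paris-Riga 16] → take Lima-Quito (2); add Quito.
Step 5: frontier [Hanoi-Tokyo 2, Lima-Tokyo 16, Paris-Quito 15, Riga-Tokyo 15, Paris-Riga 16] → take Hanoi-Tokyo (2); add Tokyo.
Step 6: frontier [Paris-Quito 15, Paris-Riga 16, Seoul-Tokyo 6] → take Seoul-Tokyo (6); add Seoul.
Step 7: frontier [Paris-Quito 15, Paris-Riga 16] → take Paris-Quito (15); add Paris.
The 7th edge added is Paris-Quito.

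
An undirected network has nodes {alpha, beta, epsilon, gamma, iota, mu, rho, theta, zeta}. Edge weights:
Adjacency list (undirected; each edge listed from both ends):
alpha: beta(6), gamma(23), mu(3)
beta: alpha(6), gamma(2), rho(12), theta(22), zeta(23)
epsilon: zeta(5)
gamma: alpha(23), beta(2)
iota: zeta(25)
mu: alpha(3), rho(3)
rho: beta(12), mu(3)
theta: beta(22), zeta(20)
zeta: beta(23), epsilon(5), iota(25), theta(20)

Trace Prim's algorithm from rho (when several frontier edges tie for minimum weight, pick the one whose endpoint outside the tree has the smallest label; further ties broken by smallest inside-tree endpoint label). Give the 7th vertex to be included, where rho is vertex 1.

Prim, starting at rho.
Step 1: frontier [mu—rho 3, beta—rho 12] → take mu—rho (3); add mu.
Step 2: frontier [alpha—mu 3, beta—rho 12] → take alpha—mu (3); add alpha.
Step 3: frontier [alpha—beta 6, alpha—gamma 23, beta—rho 12] → take alpha—beta (6); add beta.
Step 4: frontier [alpha—gamma 23, beta—gamma 2, beta—theta 22, beta—zeta 23] → take beta—gamma (2); add gamma.
Step 5: frontier [beta—theta 22, beta—zeta 23] → take beta—theta (22); add theta.
Step 6: frontier [beta—zeta 23, theta—zeta 20] → take theta—zeta (20); add zeta.
Step 7: frontier [epsilon—zeta 5, iota—zeta 25] → take epsilon—zeta (5); add epsilon.
Step 8: frontier [iota—zeta 25] → take iota—zeta (25); add iota.
Vertex order: rho, mu, alpha, beta, gamma, theta, zeta, epsilon, iota. The 7th vertex is zeta.

zeta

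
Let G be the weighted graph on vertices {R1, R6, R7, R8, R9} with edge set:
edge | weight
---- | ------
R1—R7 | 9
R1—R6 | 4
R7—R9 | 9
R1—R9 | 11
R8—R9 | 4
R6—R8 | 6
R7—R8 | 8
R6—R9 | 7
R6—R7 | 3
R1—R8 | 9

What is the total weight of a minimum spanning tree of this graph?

Kruskal's algorithm — process edges by increasing weight (ties by edge label):
R6—R7 (3): add — endpoints in different components.
R1—R6 (4): add — endpoints in different components.
R8—R9 (4): add — endpoints in different components.
R6—R8 (6): add — endpoints in different components.
MST edges: R6—R7, R1—R6, R8—R9, R6—R8; total weight 3+4+4+6 = 17.

17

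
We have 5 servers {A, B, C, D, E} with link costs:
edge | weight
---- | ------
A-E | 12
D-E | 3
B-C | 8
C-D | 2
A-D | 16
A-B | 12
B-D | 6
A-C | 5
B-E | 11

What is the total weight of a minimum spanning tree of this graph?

Prim's algorithm from C:
Step 1: frontier [C-D 2, A-C 5, B-C 8] → take C-D (2); add D.
Step 2: frontier [A-C 5, B-C 8, D-E 3, B-D 6, A-D 16] → take D-E (3); add E.
Step 3: frontier [A-C 5, B-C 8, B-D 6, A-D 16, B-E 11, A-E 12] → take A-C (5); add A.
Step 4: frontier [A-B 12, B-C 8, B-D 6, B-E 11] → take B-D (6); add B.
MST edges: C-D, D-E, A-C, B-D; total weight 2+3+5+6 = 16.

16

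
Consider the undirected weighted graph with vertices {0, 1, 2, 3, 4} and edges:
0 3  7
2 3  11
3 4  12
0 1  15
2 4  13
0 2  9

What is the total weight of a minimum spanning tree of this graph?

Kruskal: consider edges lightest-first.
0 3 (7): add. Components now {0,3} {1} {2} {4}
0 2 (9): add. Components now {0,2,3} {1} {4}
2 3 (11): skip — 2 and 3 already connected.
3 4 (12): add. Components now {0,2,3,4} {1}
2 4 (13): skip — 2 and 4 already connected.
0 1 (15): add. Components now {0,1,2,3,4}
MST edges: 0 3, 0 2, 3 4, 0 1; total weight 7+9+12+15 = 43.

43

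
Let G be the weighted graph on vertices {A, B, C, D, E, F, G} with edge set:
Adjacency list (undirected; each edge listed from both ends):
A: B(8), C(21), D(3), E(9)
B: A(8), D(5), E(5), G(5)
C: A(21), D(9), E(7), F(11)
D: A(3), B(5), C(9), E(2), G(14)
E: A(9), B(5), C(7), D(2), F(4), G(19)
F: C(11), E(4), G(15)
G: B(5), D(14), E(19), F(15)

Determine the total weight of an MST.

26

Kruskal's algorithm — process edges by increasing weight (ties by edge label):
D-E (2): add — endpoints in different components.
A-D (3): add — endpoints in different components.
E-F (4): add — endpoints in different components.
B-D (5): add — endpoints in different components.
B-E (5): skip — B and E already connected.
B-G (5): add — endpoints in different components.
C-E (7): add — endpoints in different components.
MST edges: D-E, A-D, E-F, B-D, B-G, C-E; total weight 2+3+4+5+5+7 = 26.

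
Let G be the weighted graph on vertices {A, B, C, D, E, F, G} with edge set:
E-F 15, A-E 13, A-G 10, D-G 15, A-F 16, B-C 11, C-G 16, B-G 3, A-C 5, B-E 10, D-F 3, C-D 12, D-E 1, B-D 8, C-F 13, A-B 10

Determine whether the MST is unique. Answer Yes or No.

No

Kruskal: consider edges lightest-first.
D-E (1): add — endpoints in different components.
B-G (3): add — endpoints in different components.
D-F (3): add — endpoints in different components.
A-C (5): add — endpoints in different components.
B-D (8): add — endpoints in different components.
A-B (10): add — endpoints in different components.
Non-tree edge A-G has weight 10, equal to the heaviest edge on its tree cycle — swapping gives another MST of the same weight. Not unique.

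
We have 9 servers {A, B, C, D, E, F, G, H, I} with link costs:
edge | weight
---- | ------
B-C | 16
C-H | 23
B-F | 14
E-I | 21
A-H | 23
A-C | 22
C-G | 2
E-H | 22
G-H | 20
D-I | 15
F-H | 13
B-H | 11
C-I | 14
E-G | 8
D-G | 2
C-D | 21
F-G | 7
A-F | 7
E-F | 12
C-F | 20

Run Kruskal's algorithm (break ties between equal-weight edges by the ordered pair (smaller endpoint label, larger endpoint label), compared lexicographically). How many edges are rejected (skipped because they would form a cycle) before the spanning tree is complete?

2

Kruskal's algorithm — process edges by increasing weight (ties by edge label):
C-G (2): add — endpoints in different components.
D-G (2): add — endpoints in different components.
A-F (7): add — endpoints in different components.
F-G (7): add — endpoints in different components.
E-G (8): add — endpoints in different components.
B-H (11): add — endpoints in different components.
E-F (12): skip — E and F already connected.
F-H (13): add — endpoints in different components.
B-F (14): skip — B and F already connected.
C-I (14): add — endpoints in different components.
Edges rejected before the tree was complete: 2.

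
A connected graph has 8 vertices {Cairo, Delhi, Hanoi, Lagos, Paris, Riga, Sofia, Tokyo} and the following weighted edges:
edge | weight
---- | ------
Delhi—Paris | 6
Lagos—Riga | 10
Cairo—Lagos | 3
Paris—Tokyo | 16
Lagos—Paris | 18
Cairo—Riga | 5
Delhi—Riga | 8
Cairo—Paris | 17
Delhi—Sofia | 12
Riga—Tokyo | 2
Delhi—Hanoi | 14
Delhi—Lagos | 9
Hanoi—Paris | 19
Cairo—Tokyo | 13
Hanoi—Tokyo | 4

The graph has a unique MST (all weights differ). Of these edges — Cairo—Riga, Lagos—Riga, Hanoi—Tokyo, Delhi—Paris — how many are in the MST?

3

Sort edges by weight, then run Kruskal:
Riga—Tokyo (2): add — endpoints in different components.
Cairo—Lagos (3): add — endpoints in different components.
Hanoi—Tokyo (4): add — endpoints in different components.
Cairo—Riga (5): add — endpoints in different components.
Delhi—Paris (6): add — endpoints in different components.
Delhi—Riga (8): add — endpoints in different components.
Delhi—Lagos (9): skip — Lagos and Delhi already connected.
Lagos—Riga (10): skip — Lagos and Riga already connected.
Delhi—Sofia (12): add — endpoints in different components.
MST edge set: {Riga—Tokyo, Cairo—Lagos, Hanoi—Tokyo, Cairo—Riga, Delhi—Paris, Delhi—Riga, Delhi—Sofia}.
Of the listed edges, {Cairo—Riga, Hanoi—Tokyo, Delhi—Paris} are in the MST → 3.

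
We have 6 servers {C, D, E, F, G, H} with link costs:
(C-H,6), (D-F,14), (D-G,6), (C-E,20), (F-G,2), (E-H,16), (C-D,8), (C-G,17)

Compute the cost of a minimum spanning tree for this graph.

Prim, starting at E.
Step 1: frontier [E-H 16, C-E 20] → take E-H (16); add H.
Step 2: frontier [C-E 20, C-H 6] → take C-H (6); add C.
Step 3: frontier [C-D 8, C-G 17] → take C-D (8); add D.
Step 4: frontier [C-G 17, D-G 6, D-F 14] → take D-G (6); add G.
Step 5: frontier [D-F 14, F-G 2] → take F-G (2); add F.
MST edges: E-H, C-H, C-D, D-G, F-G; total weight 16+6+8+6+2 = 38.

38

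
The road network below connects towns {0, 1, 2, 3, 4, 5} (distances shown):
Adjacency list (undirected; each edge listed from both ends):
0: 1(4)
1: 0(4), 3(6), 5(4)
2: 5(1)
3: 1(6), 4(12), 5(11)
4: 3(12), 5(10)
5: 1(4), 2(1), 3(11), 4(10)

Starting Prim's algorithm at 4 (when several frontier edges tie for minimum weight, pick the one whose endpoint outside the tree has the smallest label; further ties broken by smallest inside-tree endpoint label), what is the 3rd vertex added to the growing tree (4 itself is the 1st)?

2

Prim, starting at 4.
Step 1: frontier [4-5 10, 3-4 12] → take 4-5 (10); add 5.
Step 2: frontier [3-4 12, 2-5 1, 1-5 4, 3-5 11] → take 2-5 (1); add 2.
Step 3: frontier [3-4 12, 1-5 4, 3-5 11] → take 1-5 (4); add 1.
Step 4: frontier [0-1 4, 1-3 6, 3-4 12, 3-5 11] → take 0-1 (4); add 0.
Step 5: frontier [1-3 6, 3-4 12, 3-5 11] → take 1-3 (6); add 3.
Vertex order: 4, 5, 2, 1, 0, 3. The 3rd vertex is 2.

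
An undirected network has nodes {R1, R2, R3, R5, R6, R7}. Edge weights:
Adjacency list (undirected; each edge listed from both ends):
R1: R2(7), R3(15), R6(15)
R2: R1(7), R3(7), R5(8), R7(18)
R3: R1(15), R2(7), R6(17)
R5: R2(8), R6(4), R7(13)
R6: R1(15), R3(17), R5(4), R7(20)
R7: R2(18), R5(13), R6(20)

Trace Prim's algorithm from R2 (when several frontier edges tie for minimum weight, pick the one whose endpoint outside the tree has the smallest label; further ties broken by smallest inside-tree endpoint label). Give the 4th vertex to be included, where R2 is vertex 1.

R5

Grow the tree from R2 using Prim:
Step 1: frontier [R1 R2 7, R2 R3 7, R2 R5 8, R2 R7 18] → take R1 R2 (7); add R1.
Step 2: frontier [R1 R3 15, R1 R6 15, R2 R3 7, R2 R5 8, R2 R7 18] → take R2 R3 (7); add R3.
Step 3: frontier [R1 R6 15, R2 R5 8, R2 R7 18, R3 R6 17] → take R2 R5 (8); add R5.
Step 4: frontier [R1 R6 15, R2 R7 18, R3 R6 17, R5 R6 4, R5 R7 13] → take R5 R6 (4); add R6.
Step 5: frontier [R2 R7 18, R5 R7 13, R6 R7 20] → take R5 R7 (13); add R7.
Vertex order: R2, R1, R3, R5, R6, R7. The 4th vertex is R5.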